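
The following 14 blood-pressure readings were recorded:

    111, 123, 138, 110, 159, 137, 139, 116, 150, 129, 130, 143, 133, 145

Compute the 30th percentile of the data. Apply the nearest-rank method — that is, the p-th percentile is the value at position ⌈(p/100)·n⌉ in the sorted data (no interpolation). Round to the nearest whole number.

129

Sorted: 110, 111, 116, 123, 129, 130, 133, 137, 138, 139, 143, 145, 150, 159.
n = 14.
Position = ⌈30/100 · 14⌉ = ⌈4.2⌉ = 5.
The value at rank 5 is 129.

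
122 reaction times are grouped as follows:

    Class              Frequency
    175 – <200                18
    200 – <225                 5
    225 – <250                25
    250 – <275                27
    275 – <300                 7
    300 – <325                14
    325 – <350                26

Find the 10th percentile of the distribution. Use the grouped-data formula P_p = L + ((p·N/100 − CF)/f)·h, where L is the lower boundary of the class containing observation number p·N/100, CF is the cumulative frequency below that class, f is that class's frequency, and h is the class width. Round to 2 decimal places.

191.94

N = 122; target position k = 10/100 · 122 = 12.2.
Cumulative frequencies: 18, 23, 48, 75, 82, 96, 122.
Observation 12.2 falls in the class 175 – <200.
L = 175, CF = 0, f = 18, h = 25.
P10 = 175 + ((12.2 − 0)/18)·25 = 175 + 16.9444 = 191.944.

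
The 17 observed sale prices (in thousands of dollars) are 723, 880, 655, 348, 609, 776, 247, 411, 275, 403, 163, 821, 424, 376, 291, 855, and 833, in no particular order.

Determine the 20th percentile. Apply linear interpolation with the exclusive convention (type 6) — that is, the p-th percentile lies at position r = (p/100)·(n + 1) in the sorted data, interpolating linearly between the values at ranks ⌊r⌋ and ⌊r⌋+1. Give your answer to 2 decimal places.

284.60

Sorted: 163, 247, 275, 291, 348, 376, 403, 411, 424, 609, 655, 723, 776, 821, 833, 855, 880.
n = 17.
r = (20/100)·(17 + 1) = 3.6.
Rank 3 is 275 and rank 4 is 291.
Interpolate: 275 + 0.6·(291 − 275) = 275 + 0.6·16 = 284.6.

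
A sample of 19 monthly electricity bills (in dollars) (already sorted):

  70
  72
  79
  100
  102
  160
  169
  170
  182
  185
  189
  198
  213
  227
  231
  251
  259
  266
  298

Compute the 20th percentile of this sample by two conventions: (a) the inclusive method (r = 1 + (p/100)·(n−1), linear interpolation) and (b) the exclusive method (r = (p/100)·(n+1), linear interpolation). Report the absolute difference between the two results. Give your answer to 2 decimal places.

n = 19.
(a) r = 4.6; between ranks 4 (100) and 5 (102): 101.2.
(b) r = 4 → value at rank 4 = 100.
|101.2 − 100| = 1.2.

1.20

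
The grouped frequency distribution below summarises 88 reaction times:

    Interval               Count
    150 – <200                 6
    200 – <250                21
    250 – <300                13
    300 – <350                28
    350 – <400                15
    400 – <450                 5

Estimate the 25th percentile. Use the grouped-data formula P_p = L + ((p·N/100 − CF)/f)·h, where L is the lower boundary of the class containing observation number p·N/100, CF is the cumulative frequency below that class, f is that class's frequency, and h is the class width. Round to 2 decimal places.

N = 88; target position k = 25/100 · 88 = 22.
Cumulative frequencies: 6, 27, 40, 68, 83, 88.
Observation 22 falls in the class 200 – <250.
L = 200, CF = 6, f = 21, h = 50.
P25 = 200 + ((22 − 6)/21)·50 = 200 + 38.0952 = 238.095.

238.10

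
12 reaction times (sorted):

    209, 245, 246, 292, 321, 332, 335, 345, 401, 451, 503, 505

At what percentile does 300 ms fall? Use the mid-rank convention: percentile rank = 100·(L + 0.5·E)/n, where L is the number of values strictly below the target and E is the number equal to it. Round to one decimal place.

Count below 300: L = 4; count equal: E = 0; n = 12.
Percentile rank = 100·(4 + 0.5·0)/12 = 100·4/12 = 33.33.

33.3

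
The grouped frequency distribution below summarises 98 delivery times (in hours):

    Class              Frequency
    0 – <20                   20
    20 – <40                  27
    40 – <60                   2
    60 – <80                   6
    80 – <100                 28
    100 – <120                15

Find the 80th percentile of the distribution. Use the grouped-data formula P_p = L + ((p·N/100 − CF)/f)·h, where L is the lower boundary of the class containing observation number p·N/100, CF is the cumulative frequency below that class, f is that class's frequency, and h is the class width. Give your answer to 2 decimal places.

N = 98; target position k = 80/100 · 98 = 78.4.
Cumulative frequencies: 20, 47, 49, 55, 83, 98.
Observation 78.4 falls in the class 80 – <100.
L = 80, CF = 55, f = 28, h = 20.
P80 = 80 + ((78.4 − 55)/28)·20 = 80 + 16.7143 = 96.7143.

96.71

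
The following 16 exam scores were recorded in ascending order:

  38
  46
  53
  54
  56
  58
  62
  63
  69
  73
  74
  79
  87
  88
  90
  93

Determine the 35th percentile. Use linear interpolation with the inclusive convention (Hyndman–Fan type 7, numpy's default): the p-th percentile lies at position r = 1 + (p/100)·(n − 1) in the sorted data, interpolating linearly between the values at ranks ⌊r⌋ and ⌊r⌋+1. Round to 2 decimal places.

59.00

n = 16.
r = 1 + (35/100)·(16 − 1) = 1 + 5.25 = 6.25.
Rank 6 is 58 and rank 7 is 62.
Interpolate: 58 + 0.25·(62 − 58) = 58 + 0.25·4 = 59.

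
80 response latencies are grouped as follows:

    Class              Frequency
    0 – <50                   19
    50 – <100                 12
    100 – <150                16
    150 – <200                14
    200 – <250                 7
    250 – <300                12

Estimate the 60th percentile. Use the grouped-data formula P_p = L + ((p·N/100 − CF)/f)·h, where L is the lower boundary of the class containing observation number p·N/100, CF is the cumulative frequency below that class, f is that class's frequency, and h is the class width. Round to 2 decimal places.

153.57

N = 80; target position k = 60/100 · 80 = 48.
Cumulative frequencies: 19, 31, 47, 61, 68, 80.
Observation 48 falls in the class 150 – <200.
L = 150, CF = 47, f = 14, h = 50.
P60 = 150 + ((48 − 47)/14)·50 = 150 + 3.57143 = 153.571.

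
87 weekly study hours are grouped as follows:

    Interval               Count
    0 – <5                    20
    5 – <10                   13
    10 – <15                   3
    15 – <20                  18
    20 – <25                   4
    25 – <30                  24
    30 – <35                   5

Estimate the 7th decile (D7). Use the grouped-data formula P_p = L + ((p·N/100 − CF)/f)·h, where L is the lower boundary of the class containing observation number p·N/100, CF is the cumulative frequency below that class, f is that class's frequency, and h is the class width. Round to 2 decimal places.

N = 87; target position k = 70/100 · 87 = 60.9.
Cumulative frequencies: 20, 33, 36, 54, 58, 82, 87.
Observation 60.9 falls in the class 25 – <30.
L = 25, CF = 58, f = 24, h = 5.
P70 = 25 + ((60.9 − 58)/24)·5 = 25 + 0.604167 = 25.6042.

25.60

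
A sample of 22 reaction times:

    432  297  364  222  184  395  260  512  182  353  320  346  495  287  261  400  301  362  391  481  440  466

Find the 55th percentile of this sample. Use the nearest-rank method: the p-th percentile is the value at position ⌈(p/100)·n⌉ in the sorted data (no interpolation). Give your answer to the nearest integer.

Sorted: 182, 184, 222, 260, 261, 287, 297, 301, 320, 346, 353, 362, 364, 391, 395, 400, 432, 440, 466, 481, 495, 512.
n = 22.
Position = ⌈55/100 · 22⌉ = ⌈12.1⌉ = 13.
The value at rank 13 is 364.

364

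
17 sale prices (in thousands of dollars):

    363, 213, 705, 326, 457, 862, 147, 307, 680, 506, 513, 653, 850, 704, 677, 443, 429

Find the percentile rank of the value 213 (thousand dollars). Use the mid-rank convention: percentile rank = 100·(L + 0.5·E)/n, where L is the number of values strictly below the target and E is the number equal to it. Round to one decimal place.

Sorted: 147, 213, 307, 326, 363, 429, 443, 457, 506, 513, 653, 677, 680, 704, 705, 850, 862.
Count below 213: L = 1; count equal: E = 1; n = 17.
Percentile rank = 100·(1 + 0.5·1)/17 = 100·1.5/17 = 8.824.

8.8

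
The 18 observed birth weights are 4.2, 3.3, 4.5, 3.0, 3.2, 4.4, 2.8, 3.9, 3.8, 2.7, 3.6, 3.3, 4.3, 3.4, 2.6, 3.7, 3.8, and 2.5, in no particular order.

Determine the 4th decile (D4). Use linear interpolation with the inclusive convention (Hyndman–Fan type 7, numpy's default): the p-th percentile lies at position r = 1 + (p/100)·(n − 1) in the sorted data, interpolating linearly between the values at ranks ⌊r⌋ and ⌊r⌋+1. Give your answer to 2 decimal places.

Sorted: 2.5, 2.6, 2.7, 2.8, 3.0, 3.2, 3.3, 3.3, 3.4, 3.6, 3.7, 3.8, 3.8, 3.9, 4.2, 4.3, 4.4, 4.5.
n = 18.
r = 1 + (40/100)·(18 − 1) = 1 + 6.8 = 7.8.
Rank 7 is 3.3 and rank 8 is 3.3.
Interpolate: 3.3 + 0.8·(3.3 − 3.3) = 3.3 + 0.8·0 = 3.3.

3.30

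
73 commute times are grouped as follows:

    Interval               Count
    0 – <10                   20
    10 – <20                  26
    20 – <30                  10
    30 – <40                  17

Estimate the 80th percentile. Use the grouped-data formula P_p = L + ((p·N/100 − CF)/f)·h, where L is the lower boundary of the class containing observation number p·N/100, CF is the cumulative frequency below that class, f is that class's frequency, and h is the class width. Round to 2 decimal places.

N = 73; target position k = 80/100 · 73 = 58.4.
Cumulative frequencies: 20, 46, 56, 73.
Observation 58.4 falls in the class 30 – <40.
L = 30, CF = 56, f = 17, h = 10.
P80 = 30 + ((58.4 − 56)/17)·10 = 30 + 1.41176 = 31.4118.

31.41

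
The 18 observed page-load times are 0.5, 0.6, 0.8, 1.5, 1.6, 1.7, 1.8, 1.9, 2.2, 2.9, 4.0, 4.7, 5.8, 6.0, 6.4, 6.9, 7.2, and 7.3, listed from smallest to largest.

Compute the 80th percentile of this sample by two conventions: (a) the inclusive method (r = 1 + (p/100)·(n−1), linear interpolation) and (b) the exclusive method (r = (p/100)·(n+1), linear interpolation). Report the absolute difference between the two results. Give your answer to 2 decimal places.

0.26

n = 18.
(a) r = 14.6; between ranks 14 (6.0) and 15 (6.4): 6.24.
(b) r = 15.2; between ranks 15 (6.4) and 16 (6.9): 6.5.
|6.24 − 6.5| = 0.26.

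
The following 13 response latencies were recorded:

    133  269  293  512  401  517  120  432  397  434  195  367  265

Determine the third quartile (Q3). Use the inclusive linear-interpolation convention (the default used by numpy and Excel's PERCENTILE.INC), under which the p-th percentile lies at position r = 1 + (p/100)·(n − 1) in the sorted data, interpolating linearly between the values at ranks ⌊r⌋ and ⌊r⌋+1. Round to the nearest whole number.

Sorted: 120, 133, 195, 265, 269, 293, 367, 397, 401, 432, 434, 512, 517.
n = 13.
r = 1 + (75/100)·(13 − 1) = 1 + 9 = 10.
r is an integer, so P75 is the value at rank 10: 432.

432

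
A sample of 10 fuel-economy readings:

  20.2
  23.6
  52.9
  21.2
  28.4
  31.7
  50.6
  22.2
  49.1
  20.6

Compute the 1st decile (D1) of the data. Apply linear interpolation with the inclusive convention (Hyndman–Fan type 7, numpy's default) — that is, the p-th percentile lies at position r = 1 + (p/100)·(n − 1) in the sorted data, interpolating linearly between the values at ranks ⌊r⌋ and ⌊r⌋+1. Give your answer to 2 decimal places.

20.56

Sorted: 20.2, 20.6, 21.2, 22.2, 23.6, 28.4, 31.7, 49.1, 50.6, 52.9.
n = 10.
r = 1 + (10/100)·(10 − 1) = 1 + 0.9 = 1.9.
Rank 1 is 20.2 and rank 2 is 20.6.
Interpolate: 20.2 + 0.9·(20.6 − 20.2) = 20.2 + 0.9·0.4 = 20.56.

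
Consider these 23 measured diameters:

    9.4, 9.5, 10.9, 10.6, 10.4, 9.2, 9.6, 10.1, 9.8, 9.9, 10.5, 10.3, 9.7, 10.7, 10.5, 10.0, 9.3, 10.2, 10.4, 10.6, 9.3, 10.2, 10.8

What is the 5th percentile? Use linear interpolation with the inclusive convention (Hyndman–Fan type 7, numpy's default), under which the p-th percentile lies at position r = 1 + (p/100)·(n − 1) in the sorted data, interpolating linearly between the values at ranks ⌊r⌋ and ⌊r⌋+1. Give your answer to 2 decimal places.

Sorted: 9.2, 9.3, 9.3, 9.4, 9.5, 9.6, 9.7, 9.8, 9.9, 10.0, 10.1, 10.2, 10.2, 10.3, 10.4, 10.4, 10.5, 10.5, 10.6, 10.6, 10.7, 10.8, 10.9.
n = 23.
r = 1 + (5/100)·(23 − 1) = 1 + 1.1 = 2.1.
Rank 2 is 9.3 and rank 3 is 9.3.
Interpolate: 9.3 + 0.1·(9.3 − 9.3) = 9.3 + 0.1·0 = 9.3.

9.30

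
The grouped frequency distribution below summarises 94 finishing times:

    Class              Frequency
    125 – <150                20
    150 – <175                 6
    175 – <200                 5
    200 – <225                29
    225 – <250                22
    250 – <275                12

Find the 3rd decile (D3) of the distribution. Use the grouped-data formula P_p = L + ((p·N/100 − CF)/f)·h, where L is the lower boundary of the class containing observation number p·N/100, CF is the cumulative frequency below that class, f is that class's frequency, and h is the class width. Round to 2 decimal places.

186.00

N = 94; target position k = 30/100 · 94 = 28.2.
Cumulative frequencies: 20, 26, 31, 60, 82, 94.
Observation 28.2 falls in the class 175 – <200.
L = 175, CF = 26, f = 5, h = 25.
P30 = 175 + ((28.2 − 26)/5)·25 = 175 + 11 = 186.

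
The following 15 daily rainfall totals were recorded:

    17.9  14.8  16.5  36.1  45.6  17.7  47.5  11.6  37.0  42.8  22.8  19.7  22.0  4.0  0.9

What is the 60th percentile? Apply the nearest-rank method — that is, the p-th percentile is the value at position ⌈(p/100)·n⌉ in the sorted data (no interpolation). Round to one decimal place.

Sorted: 0.9, 4.0, 11.6, 14.8, 16.5, 17.7, 17.9, 19.7, 22.0, 22.8, 36.1, 37.0, 42.8, 45.6, 47.5.
n = 15.
Position = ⌈60/100 · 15⌉ = ⌈9⌉ = 9.
The value at rank 9 is 22.0.

22.0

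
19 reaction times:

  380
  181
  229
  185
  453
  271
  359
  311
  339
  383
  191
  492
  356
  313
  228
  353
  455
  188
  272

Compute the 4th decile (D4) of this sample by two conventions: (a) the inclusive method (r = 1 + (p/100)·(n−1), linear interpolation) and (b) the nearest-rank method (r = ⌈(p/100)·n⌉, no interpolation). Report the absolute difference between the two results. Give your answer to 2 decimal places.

Sorted: 181, 185, 188, 191, 228, 229, 271, 272, 311, 313, 339, 353, 356, 359, 380, 383, 453, 455, 492.
n = 19.
(a) r = 8.2; between ranks 8 (272) and 9 (311): 279.8.
(b) the nearest-rank method: rank 8 → 272.
|279.8 − 272| = 7.8.

7.80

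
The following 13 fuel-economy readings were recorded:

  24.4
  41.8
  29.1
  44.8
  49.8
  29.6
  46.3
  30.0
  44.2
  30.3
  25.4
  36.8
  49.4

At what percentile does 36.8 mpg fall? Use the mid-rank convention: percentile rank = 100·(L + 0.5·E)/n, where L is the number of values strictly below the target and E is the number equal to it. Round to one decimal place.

50.0

Sorted: 24.4, 25.4, 29.1, 29.6, 30.0, 30.3, 36.8, 41.8, 44.2, 44.8, 46.3, 49.4, 49.8.
Count below 36.8: L = 6; count equal: E = 1; n = 13.
Percentile rank = 100·(6 + 0.5·1)/13 = 100·6.5/13 = 50.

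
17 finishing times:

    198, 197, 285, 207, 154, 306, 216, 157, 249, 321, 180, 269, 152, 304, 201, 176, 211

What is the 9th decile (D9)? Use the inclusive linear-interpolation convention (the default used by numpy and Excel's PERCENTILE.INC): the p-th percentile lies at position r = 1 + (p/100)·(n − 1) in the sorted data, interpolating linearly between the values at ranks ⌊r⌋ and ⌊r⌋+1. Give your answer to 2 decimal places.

Sorted: 152, 154, 157, 176, 180, 197, 198, 201, 207, 211, 216, 249, 269, 285, 304, 306, 321.
n = 17.
r = 1 + (90/100)·(17 − 1) = 1 + 14.4 = 15.4.
Rank 15 is 304 and rank 16 is 306.
Interpolate: 304 + 0.4·(306 − 304) = 304 + 0.4·2 = 304.8.

304.80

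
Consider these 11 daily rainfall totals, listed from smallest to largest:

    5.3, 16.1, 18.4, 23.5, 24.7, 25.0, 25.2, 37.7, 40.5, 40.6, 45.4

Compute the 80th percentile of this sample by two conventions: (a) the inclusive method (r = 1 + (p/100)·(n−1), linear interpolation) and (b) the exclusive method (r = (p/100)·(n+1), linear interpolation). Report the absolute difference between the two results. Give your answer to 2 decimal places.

n = 11.
(a) r = 9 → value at rank 9 = 40.5.
(b) r = 9.6; between ranks 9 (40.5) and 10 (40.6): 40.56.
|40.5 − 40.56| = 0.06.

0.06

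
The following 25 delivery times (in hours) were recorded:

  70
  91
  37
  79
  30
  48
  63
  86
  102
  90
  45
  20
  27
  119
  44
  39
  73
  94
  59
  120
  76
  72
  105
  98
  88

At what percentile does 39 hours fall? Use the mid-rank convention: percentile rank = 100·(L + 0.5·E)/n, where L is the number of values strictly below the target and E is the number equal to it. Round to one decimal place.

18.0

Sorted: 20, 27, 30, 37, 39, 44, 45, 48, 59, 63, 70, 72, 73, 76, 79, 86, 88, 90, 91, 94, 98, 102, 105, 119, 120.
Count below 39: L = 4; count equal: E = 1; n = 25.
Percentile rank = 100·(4 + 0.5·1)/25 = 100·4.5/25 = 18.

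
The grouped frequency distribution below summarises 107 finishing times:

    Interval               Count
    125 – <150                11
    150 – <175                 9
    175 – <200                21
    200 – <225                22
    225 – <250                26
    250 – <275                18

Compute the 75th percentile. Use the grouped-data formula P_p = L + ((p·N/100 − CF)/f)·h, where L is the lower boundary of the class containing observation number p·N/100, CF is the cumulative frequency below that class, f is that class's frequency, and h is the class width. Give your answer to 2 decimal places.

241.59

N = 107; target position k = 75/100 · 107 = 80.25.
Cumulative frequencies: 11, 20, 41, 63, 89, 107.
Observation 80.25 falls in the class 225 – <250.
L = 225, CF = 63, f = 26, h = 25.
P75 = 225 + ((80.25 − 63)/26)·25 = 225 + 16.5865 = 241.587.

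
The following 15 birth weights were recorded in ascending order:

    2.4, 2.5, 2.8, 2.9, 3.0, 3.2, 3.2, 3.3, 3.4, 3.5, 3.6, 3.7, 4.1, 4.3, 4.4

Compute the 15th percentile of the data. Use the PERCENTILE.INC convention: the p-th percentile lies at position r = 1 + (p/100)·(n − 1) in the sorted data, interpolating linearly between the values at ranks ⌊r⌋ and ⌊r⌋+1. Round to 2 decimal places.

n = 15.
r = 1 + (15/100)·(15 − 1) = 1 + 2.1 = 3.1.
Rank 3 is 2.8 and rank 4 is 2.9.
Interpolate: 2.8 + 0.1·(2.9 − 2.8) = 2.8 + 0.1·0.1 = 2.81.

2.81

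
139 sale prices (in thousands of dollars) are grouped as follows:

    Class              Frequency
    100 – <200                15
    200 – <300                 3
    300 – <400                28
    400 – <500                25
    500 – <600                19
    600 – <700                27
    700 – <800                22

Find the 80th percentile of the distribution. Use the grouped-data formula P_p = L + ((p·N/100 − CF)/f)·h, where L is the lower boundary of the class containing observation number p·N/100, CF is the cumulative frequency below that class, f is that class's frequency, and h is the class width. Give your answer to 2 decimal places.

N = 139; target position k = 80/100 · 139 = 111.2.
Cumulative frequencies: 15, 18, 46, 71, 90, 117, 139.
Observation 111.2 falls in the class 600 – <700.
L = 600, CF = 90, f = 27, h = 100.
P80 = 600 + ((111.2 − 90)/27)·100 = 600 + 78.5185 = 678.519.

678.52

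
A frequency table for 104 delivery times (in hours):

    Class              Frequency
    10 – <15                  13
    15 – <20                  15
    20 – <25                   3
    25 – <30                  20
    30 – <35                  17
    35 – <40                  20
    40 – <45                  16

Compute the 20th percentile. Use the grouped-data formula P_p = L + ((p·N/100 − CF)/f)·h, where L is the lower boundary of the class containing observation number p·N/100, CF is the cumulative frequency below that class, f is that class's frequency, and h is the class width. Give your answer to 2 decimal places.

N = 104; target position k = 20/100 · 104 = 20.8.
Cumulative frequencies: 13, 28, 31, 51, 68, 88, 104.
Observation 20.8 falls in the class 15 – <20.
L = 15, CF = 13, f = 15, h = 5.
P20 = 15 + ((20.8 − 13)/15)·5 = 15 + 2.6 = 17.6.

17.60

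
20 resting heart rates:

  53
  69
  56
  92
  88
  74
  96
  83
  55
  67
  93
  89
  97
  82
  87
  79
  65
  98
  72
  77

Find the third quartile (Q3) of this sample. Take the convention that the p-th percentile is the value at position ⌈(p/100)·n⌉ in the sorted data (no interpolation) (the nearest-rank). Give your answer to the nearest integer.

89

Sorted: 53, 55, 56, 65, 67, 69, 72, 74, 77, 79, 82, 83, 87, 88, 89, 92, 93, 96, 97, 98.
n = 20.
Position = ⌈75/100 · 20⌉ = ⌈15⌉ = 15.
The value at rank 15 is 89.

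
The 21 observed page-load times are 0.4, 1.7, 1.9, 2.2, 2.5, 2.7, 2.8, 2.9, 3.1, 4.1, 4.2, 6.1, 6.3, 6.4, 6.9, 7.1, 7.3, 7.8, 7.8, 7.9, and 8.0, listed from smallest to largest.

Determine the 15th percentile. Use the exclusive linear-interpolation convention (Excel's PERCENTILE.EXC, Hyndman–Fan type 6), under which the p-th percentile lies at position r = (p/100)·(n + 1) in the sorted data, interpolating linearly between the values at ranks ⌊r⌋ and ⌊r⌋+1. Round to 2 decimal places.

n = 21.
r = (15/100)·(21 + 1) = 3.3.
Rank 3 is 1.9 and rank 4 is 2.2.
Interpolate: 1.9 + 0.3·(2.2 − 1.9) = 1.9 + 0.3·0.3 = 1.99.

1.99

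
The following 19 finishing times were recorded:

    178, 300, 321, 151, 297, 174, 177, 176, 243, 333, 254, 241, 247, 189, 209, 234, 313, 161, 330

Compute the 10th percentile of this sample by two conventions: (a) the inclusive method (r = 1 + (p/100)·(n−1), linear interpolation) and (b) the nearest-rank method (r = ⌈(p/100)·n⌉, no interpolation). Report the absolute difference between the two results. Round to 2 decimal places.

Sorted: 151, 161, 174, 176, 177, 178, 189, 209, 234, 241, 243, 247, 254, 297, 300, 313, 321, 330, 333.
n = 19.
(a) r = 2.8; between ranks 2 (161) and 3 (174): 171.4.
(b) the nearest-rank method: rank 2 → 161.
|171.4 − 161| = 10.4.

10.40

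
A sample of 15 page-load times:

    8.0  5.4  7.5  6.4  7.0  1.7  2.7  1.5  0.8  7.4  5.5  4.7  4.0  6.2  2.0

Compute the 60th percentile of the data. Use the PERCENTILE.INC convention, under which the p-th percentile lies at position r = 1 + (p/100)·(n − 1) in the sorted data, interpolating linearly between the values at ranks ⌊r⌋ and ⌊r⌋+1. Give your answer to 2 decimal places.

Sorted: 0.8, 1.5, 1.7, 2.0, 2.7, 4.0, 4.7, 5.4, 5.5, 6.2, 6.4, 7.0, 7.4, 7.5, 8.0.
n = 15.
r = 1 + (60/100)·(15 − 1) = 1 + 8.4 = 9.4.
Rank 9 is 5.5 and rank 10 is 6.2.
Interpolate: 5.5 + 0.4·(6.2 − 5.5) = 5.5 + 0.4·0.7 = 5.78.

5.78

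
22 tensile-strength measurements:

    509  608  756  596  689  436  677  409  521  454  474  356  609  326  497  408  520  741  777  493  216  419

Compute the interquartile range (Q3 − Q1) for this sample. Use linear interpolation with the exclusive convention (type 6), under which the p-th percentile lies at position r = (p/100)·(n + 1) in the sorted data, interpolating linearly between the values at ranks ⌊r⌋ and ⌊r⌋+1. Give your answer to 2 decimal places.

209.50

Sorted: 216, 326, 356, 408, 409, 419, 436, 454, 474, 493, 497, 509, 520, 521, 596, 608, 609, 677, 689, 741, 756, 777.
n = 22.
P25: r = 5.75; ranks 5–6 are 409, 419; interpolating gives 416.5.
P75: r = 17.25; ranks 17–18 are 609, 677; interpolating gives 626.
Difference: 626 − 416.5 = 209.5.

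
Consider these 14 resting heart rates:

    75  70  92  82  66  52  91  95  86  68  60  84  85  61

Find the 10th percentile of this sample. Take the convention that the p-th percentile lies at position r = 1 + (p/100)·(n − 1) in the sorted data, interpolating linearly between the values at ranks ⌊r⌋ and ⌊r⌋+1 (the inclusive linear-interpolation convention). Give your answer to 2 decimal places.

Sorted: 52, 60, 61, 66, 68, 70, 75, 82, 84, 85, 86, 91, 92, 95.
n = 14.
r = 1 + (10/100)·(14 − 1) = 1 + 1.3 = 2.3.
Rank 2 is 60 and rank 3 is 61.
Interpolate: 60 + 0.3·(61 − 60) = 60 + 0.3·1 = 60.3.

60.30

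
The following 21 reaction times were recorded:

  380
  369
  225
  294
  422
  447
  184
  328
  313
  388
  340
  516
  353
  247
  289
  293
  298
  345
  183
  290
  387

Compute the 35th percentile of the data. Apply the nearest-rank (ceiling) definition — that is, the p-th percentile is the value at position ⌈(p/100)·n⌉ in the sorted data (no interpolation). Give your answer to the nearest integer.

294

Sorted: 183, 184, 225, 247, 289, 290, 293, 294, 298, 313, 328, 340, 345, 353, 369, 380, 387, 388, 422, 447, 516.
n = 21.
Position = ⌈35/100 · 21⌉ = ⌈7.35⌉ = 8.
The value at rank 8 is 294.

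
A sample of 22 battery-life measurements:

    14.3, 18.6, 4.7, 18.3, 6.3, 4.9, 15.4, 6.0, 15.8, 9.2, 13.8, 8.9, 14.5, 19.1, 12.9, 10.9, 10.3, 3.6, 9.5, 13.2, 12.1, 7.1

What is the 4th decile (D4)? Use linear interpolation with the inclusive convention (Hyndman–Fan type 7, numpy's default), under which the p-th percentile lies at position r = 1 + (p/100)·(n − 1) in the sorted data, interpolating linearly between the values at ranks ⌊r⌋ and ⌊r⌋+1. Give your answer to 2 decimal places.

Sorted: 3.6, 4.7, 4.9, 6.0, 6.3, 7.1, 8.9, 9.2, 9.5, 10.3, 10.9, 12.1, 12.9, 13.2, 13.8, 14.3, 14.5, 15.4, 15.8, 18.3, 18.6, 19.1.
n = 22.
r = 1 + (40/100)·(22 − 1) = 1 + 8.4 = 9.4.
Rank 9 is 9.5 and rank 10 is 10.3.
Interpolate: 9.5 + 0.4·(10.3 − 9.5) = 9.5 + 0.4·0.8 = 9.82.

9.82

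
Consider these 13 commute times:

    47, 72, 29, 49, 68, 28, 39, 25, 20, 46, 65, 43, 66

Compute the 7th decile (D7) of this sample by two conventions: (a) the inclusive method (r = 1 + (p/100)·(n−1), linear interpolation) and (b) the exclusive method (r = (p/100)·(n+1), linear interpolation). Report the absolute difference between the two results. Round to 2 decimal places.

Sorted: 20, 25, 28, 29, 39, 43, 46, 47, 49, 65, 66, 68, 72.
n = 13.
(a) r = 9.4; between ranks 9 (49) and 10 (65): 55.4.
(b) r = 9.8; between ranks 9 (49) and 10 (65): 61.8.
|55.4 − 61.8| = 6.4.

6.40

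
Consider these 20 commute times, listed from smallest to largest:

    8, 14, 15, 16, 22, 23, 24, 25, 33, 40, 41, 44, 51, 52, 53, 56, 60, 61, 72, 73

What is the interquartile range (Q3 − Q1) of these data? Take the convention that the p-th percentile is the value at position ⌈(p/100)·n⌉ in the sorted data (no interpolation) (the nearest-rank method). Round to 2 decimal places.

31.00

n = 20.
P25: rank ⌈25/100·20⌉ = 5 → 22.
P75: rank ⌈75/100·20⌉ = 15 → 53.
Difference: 53 − 22 = 31.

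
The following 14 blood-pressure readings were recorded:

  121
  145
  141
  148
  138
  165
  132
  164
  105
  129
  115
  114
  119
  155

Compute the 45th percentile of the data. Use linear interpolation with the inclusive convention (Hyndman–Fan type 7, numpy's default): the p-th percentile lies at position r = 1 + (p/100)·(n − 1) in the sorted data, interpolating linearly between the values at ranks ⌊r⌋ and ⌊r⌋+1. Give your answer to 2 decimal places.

Sorted: 105, 114, 115, 119, 121, 129, 132, 138, 141, 145, 148, 155, 164, 165.
n = 14.
r = 1 + (45/100)·(14 − 1) = 1 + 5.85 = 6.85.
Rank 6 is 129 and rank 7 is 132.
Interpolate: 129 + 0.85·(132 − 129) = 129 + 0.85·3 = 131.55.

131.55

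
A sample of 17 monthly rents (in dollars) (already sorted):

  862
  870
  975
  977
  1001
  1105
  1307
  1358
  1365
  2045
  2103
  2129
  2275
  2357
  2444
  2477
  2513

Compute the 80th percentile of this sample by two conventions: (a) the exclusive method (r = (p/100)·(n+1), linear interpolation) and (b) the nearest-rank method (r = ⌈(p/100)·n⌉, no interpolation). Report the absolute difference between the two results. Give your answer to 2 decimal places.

34.80

n = 17.
(a) r = 14.4; between ranks 14 (2357) and 15 (2444): 2391.8.
(b) the nearest-rank method: rank 14 → 2357.
|2391.8 − 2357| = 34.8.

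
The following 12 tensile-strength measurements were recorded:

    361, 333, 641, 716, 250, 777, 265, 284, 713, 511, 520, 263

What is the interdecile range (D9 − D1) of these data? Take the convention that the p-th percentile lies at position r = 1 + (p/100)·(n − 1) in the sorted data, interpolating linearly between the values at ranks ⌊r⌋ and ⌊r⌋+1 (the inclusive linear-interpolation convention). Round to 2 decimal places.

Sorted: 250, 263, 265, 284, 333, 361, 511, 520, 641, 713, 716, 777.
n = 12.
P10: r = 2.1; ranks 2–3 are 263, 265; interpolating gives 263.2.
P90: r = 10.9; ranks 10–11 are 713, 716; interpolating gives 715.7.
Difference: 715.7 − 263.2 = 452.5.

452.50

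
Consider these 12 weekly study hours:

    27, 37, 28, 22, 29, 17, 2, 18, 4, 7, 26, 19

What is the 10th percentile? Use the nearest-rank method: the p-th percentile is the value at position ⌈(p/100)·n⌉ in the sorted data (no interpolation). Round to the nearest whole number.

Sorted: 2, 4, 7, 17, 18, 19, 22, 26, 27, 28, 29, 37.
n = 12.
Position = ⌈10/100 · 12⌉ = ⌈1.2⌉ = 2.
The value at rank 2 is 4.

4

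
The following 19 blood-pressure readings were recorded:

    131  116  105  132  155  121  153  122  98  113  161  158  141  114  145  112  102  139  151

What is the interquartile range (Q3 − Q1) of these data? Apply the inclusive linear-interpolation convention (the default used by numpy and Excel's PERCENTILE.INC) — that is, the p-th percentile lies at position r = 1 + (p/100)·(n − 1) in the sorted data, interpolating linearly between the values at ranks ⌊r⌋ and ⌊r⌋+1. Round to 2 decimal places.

34.50

Sorted: 98, 102, 105, 112, 113, 114, 116, 121, 122, 131, 132, 139, 141, 145, 151, 153, 155, 158, 161.
n = 19.
P25: r = 5.5; ranks 5–6 are 113, 114; interpolating gives 113.5.
P75: r = 14.5; ranks 14–15 are 145, 151; interpolating gives 148.
Difference: 148 − 113.5 = 34.5.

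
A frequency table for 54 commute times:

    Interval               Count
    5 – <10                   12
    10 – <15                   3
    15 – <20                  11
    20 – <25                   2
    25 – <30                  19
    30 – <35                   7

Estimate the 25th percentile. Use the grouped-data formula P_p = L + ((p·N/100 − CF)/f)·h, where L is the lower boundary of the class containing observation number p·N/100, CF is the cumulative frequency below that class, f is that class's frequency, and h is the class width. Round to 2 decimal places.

N = 54; target position k = 25/100 · 54 = 13.5.
Cumulative frequencies: 12, 15, 26, 28, 47, 54.
Observation 13.5 falls in the class 10 – <15.
L = 10, CF = 12, f = 3, h = 5.
P25 = 10 + ((13.5 − 12)/3)·5 = 10 + 2.5 = 12.5.

12.50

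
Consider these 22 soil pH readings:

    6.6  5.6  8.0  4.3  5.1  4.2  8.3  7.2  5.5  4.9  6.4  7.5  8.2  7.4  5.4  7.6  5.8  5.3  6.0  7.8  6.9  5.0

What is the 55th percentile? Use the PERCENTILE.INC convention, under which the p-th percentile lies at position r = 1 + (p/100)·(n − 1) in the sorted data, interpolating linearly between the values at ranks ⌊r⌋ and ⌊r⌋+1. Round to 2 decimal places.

6.51

Sorted: 4.2, 4.3, 4.9, 5.0, 5.1, 5.3, 5.4, 5.5, 5.6, 5.8, 6.0, 6.4, 6.6, 6.9, 7.2, 7.4, 7.5, 7.6, 7.8, 8.0, 8.2, 8.3.
n = 22.
r = 1 + (55/100)·(22 − 1) = 1 + 11.55 = 12.55.
Rank 12 is 6.4 and rank 13 is 6.6.
Interpolate: 6.4 + 0.55·(6.6 − 6.4) = 6.4 + 0.55·0.2 = 6.51.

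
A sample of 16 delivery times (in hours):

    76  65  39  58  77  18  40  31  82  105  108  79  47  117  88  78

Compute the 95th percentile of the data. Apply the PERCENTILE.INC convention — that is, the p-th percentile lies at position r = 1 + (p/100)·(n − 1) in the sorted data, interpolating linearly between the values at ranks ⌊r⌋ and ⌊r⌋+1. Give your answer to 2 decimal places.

110.25

Sorted: 18, 31, 39, 40, 47, 58, 65, 76, 77, 78, 79, 82, 88, 105, 108, 117.
n = 16.
r = 1 + (95/100)·(16 − 1) = 1 + 14.25 = 15.25.
Rank 15 is 108 and rank 16 is 117.
Interpolate: 108 + 0.25·(117 − 108) = 108 + 0.25·9 = 110.25.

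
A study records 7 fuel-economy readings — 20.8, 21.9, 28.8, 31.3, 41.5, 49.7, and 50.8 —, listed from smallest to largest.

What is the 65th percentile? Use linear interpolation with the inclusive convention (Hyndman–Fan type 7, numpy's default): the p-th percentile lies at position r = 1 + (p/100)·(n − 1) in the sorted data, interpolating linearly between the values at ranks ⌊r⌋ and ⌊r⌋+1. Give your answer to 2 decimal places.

n = 7.
r = 1 + (65/100)·(7 − 1) = 1 + 3.9 = 4.9.
Rank 4 is 31.3 and rank 5 is 41.5.
Interpolate: 31.3 + 0.9·(41.5 − 31.3) = 31.3 + 0.9·10.2 = 40.48.

40.48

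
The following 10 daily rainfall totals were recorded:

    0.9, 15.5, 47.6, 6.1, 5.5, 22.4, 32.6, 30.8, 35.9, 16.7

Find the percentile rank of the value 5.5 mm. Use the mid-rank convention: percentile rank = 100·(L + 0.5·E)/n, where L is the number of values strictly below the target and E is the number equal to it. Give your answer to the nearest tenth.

15.0

Sorted: 0.9, 5.5, 6.1, 15.5, 16.7, 22.4, 30.8, 32.6, 35.9, 47.6.
Count below 5.5: L = 1; count equal: E = 1; n = 10.
Percentile rank = 100·(1 + 0.5·1)/10 = 100·1.5/10 = 15.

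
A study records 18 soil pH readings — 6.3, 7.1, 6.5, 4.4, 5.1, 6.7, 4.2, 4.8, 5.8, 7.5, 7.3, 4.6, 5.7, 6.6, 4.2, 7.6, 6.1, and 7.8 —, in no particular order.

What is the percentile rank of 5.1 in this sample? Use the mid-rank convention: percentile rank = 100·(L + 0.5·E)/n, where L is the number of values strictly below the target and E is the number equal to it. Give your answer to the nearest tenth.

Sorted: 4.2, 4.2, 4.4, 4.6, 4.8, 5.1, 5.7, 5.8, 6.1, 6.3, 6.5, 6.6, 6.7, 7.1, 7.3, 7.5, 7.6, 7.8.
Count below 5.1: L = 5; count equal: E = 1; n = 18.
Percentile rank = 100·(5 + 0.5·1)/18 = 100·5.5/18 = 30.56.

30.6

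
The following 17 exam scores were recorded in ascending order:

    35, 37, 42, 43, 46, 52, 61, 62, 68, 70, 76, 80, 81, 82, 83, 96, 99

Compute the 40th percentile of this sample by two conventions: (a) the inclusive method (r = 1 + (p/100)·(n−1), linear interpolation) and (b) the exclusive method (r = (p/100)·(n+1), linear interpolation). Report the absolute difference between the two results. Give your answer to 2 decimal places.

n = 17.
(a) r = 7.4; between ranks 7 (61) and 8 (62): 61.4.
(b) r = 7.2; between ranks 7 (61) and 8 (62): 61.2.
|61.4 − 61.2| = 0.2.

0.20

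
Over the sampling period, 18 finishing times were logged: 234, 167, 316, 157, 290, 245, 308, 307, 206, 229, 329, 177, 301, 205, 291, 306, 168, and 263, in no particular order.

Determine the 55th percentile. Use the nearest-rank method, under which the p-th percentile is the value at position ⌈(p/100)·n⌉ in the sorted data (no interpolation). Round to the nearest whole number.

263

Sorted: 157, 167, 168, 177, 205, 206, 229, 234, 245, 263, 290, 291, 301, 306, 307, 308, 316, 329.
n = 18.
Position = ⌈55/100 · 18⌉ = ⌈9.9⌉ = 10.
The value at rank 10 is 263.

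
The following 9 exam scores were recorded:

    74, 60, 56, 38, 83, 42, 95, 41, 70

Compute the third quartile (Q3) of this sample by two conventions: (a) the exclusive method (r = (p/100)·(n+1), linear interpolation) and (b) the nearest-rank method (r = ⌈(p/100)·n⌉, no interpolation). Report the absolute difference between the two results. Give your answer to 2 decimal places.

Sorted: 38, 41, 42, 56, 60, 70, 74, 83, 95.
n = 9.
(a) r = 7.5; between ranks 7 (74) and 8 (83): 78.5.
(b) the nearest-rank method: rank 7 → 74.
|78.5 − 74| = 4.5.

4.50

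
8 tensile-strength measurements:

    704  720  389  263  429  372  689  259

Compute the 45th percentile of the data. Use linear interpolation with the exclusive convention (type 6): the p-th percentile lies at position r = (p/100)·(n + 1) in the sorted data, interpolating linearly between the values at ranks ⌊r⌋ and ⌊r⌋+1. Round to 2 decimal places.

Sorted: 259, 263, 372, 389, 429, 689, 704, 720.
n = 8.
r = (45/100)·(8 + 1) = 4.05.
Rank 4 is 389 and rank 5 is 429.
Interpolate: 389 + 0.05·(429 − 389) = 389 + 0.05·40 = 391.

391.00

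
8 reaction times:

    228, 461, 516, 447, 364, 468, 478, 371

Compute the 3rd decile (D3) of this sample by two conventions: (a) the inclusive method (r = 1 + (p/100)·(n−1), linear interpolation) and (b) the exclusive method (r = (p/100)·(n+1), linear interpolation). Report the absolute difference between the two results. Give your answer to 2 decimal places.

Sorted: 228, 364, 371, 447, 461, 468, 478, 516.
n = 8.
(a) r = 3.1; between ranks 3 (371) and 4 (447): 378.6.
(b) r = 2.7; between ranks 2 (364) and 3 (371): 368.9.
|378.6 − 368.9| = 9.7.

9.70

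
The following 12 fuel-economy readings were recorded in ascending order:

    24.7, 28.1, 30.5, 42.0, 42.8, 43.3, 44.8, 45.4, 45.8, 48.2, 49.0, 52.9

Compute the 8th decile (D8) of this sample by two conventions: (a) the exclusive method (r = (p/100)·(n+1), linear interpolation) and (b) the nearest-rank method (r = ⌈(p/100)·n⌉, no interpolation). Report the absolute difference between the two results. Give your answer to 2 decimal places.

n = 12.
(a) r = 10.4; between ranks 10 (48.2) and 11 (49.0): 48.52.
(b) the nearest-rank method: rank 10 → 48.2.
|48.52 − 48.2| = 0.32.

0.32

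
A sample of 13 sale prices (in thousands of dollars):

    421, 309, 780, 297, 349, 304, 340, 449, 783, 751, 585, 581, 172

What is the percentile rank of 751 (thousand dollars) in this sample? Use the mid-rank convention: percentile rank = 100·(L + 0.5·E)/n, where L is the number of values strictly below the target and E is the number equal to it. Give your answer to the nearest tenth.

Sorted: 172, 297, 304, 309, 340, 349, 421, 449, 581, 585, 751, 780, 783.
Count below 751: L = 10; count equal: E = 1; n = 13.
Percentile rank = 100·(10 + 0.5·1)/13 = 100·10.5/13 = 80.77.

80.8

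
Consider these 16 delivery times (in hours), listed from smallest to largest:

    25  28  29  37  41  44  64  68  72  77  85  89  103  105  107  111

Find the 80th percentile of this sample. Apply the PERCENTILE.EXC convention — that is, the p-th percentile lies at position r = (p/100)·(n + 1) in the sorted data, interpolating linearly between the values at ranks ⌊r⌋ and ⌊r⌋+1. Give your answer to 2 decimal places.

n = 16.
r = (80/100)·(16 + 1) = 13.6.
Rank 13 is 103 and rank 14 is 105.
Interpolate: 103 + 0.6·(105 − 103) = 103 + 0.6·2 = 104.2.

104.20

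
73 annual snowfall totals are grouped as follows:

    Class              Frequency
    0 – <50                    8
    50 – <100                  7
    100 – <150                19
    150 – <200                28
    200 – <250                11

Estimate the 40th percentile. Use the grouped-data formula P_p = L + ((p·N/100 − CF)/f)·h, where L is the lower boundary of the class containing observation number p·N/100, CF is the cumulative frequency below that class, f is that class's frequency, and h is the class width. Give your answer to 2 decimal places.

137.37

N = 73; target position k = 40/100 · 73 = 29.2.
Cumulative frequencies: 8, 15, 34, 62, 73.
Observation 29.2 falls in the class 100 – <150.
L = 100, CF = 15, f = 19, h = 50.
P40 = 100 + ((29.2 − 15)/19)·50 = 100 + 37.3684 = 137.368.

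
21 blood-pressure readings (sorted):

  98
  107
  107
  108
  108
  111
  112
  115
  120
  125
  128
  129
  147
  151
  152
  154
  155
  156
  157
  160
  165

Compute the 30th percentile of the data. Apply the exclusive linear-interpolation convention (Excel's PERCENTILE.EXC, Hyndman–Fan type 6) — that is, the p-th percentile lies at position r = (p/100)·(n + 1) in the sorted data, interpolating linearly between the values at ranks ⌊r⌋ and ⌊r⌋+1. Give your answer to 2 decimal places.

n = 21.
r = (30/100)·(21 + 1) = 6.6.
Rank 6 is 111 and rank 7 is 112.
Interpolate: 111 + 0.6·(112 − 111) = 111 + 0.6·1 = 111.6.

111.60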